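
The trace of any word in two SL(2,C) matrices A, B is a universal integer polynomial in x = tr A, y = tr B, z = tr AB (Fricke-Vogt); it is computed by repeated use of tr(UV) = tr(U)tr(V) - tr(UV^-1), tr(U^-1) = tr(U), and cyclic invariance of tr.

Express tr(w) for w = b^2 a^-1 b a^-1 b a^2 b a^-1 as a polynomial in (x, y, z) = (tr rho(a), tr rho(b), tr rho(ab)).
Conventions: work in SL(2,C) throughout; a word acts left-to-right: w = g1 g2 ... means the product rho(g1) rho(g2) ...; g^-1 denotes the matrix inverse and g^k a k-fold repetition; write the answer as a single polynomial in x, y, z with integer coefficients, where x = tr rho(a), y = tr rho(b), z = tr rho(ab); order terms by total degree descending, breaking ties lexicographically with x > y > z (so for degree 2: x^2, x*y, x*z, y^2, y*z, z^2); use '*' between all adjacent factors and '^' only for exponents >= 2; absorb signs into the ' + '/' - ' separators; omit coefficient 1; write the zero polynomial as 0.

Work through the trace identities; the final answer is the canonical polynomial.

x^4*y^4*z - x^5*y^3 - x^3*y^5 - 3*x^3*y^3*z^2 + x^4*y^2*z + 3*x^2*y^4*z + 3*x^2*y^2*z^3 + x^5*y + 4*x^3*y^3 + x^3*y*z^2 - 3*x*y^3*z^2 - x*y*z^4 - x^4*z - 9*x^2*y^2*z - x^2*z^3 + y^2*z^3 - 3*x^3*y + x*y^3 + 5*x*y*z^2 + 4*x^2*z - y^2*z - x*y - z

trace(b^2 a) = trace(b)*trace(a b) - trace(a) = y*z - x
trace(b^2) = trace(b)*trace(b) - trace(1) = y^2 - 2
trace(a^2 b^2) = trace(a)*trace(b^2 a) - trace(b^2) = x*y*z - x^2 - y^2 + 2
reduce: trace(a^2 b) = trace(a)*trace(b a) - trace(b) = x*z - y
trace(b^2 a^2 b) = trace(b)*trace(a^2 b^2) - trace(a^2 b) = x*y^2*z - x^2*y - y^3 - x*z + 3*y
trace(b^3 a^2 b) = trace(b)*trace(b^2 a^2 b) - trace(b^2 a^2) = x*y^3*z - x^2*y^2 - y^4 - 2*x*y*z + x^2 + 4*y^2 - 2
reduce: trace(b^4 a^2 b) = trace(b)*trace(b^3 a^2 b) - trace(b^3 a^2) = x*y^4*z - x^2*y^3 - y^5 - 3*x*y^2*z + 2*x^2*y + 5*y^3 + x*z - 5*y
trace(a b a b) = trace(a b)*trace(a b) - trace(1)   [split at repeated a] = z^2 - 2
trace(b a b^2 a) = trace(b)*trace(a b a b) - trace(a b a) = y*z^2 - x*z - y
reduce: trace(b a b^2) = trace(b)*trace(a b^2) - trace(a b) = y^2*z - x*y - z
reduce: trace(a^2 b a b^2) = trace(a)*trace(b a b^2 a) - trace(b a b^2) = x*y*z^2 - x^2*z - y^2*z + z
trace(a^2 b a b) = trace(a)*trace(b a b a) - trace(b a b) = x*z^2 - y*z - x
so trace(a^2 b a b^3) = trace(b)*trace(a^2 b a b^2) - trace(a^2 b a b) = x*y^2*z^2 - x^2*y*z - y^3*z - x*z^2 + 2*y*z + x
so trace(b^4 a^2 b a) = trace(b)*trace(a^2 b a b^3) - trace(a^2 b a b^2) = x*y^3*z^2 - x^2*y^2*z - y^4*z - 2*x*y*z^2 + x^2*z + 3*y^2*z + x*y - z
reduce: trace(b^2 a^2 b a^-1 b^2) = trace(b^4 a^2 b)*trace(a) - trace(b^4 a^2 b a) = x^2*y^4*z - x^3*y^3 - x*y^5 - x*y^3*z^2 - 2*x^2*y^2*z + y^4*z + 2*x^3*y + 5*x*y^3 + 2*x*y*z^2 - 3*y^2*z - 6*x*y + z
so trace(a^3 b) = trace(a)*trace(b a^2) - trace(b a) = x^2*z - x*y - z
trace(a^2) = trace(a)*trace(a) - trace(1) = x^2 - 2
trace(a^3) = trace(a)*trace(a^2) - trace(a) = x^3 - 3*x
trace(a b^2 a^2) = trace(b)*trace(a^3 b) - trace(a^3) = x^2*y*z - x^3 - x*y^2 - y*z + 3*x
trace(a b^2 a^2 b^2) = trace(b)*trace(a b^2 a^2 b) - trace(a b^2 a^2) = x*y^2*z^2 - 2*x^2*y*z - y^3*z + x^3 + x*y^2 + 2*y*z - 3*x
reduce: trace(b^2 a b^2 a^2 b) = trace(b)*trace(a b^2 a^2 b^2) - trace(a b^2 a^2 b) = x*y^3*z^2 - 2*x^2*y^2*z - y^4*z + x^3*y + x*y^3 - x*y*z^2 + x^2*z + 3*y^2*z - 3*x*y - z
trace(a b a b a b) = trace(a b a b)*trace(a b) - trace(b a)   [split at repeated a] = z^3 - 3*z
so trace(a b a b^2 a b) = trace(b)*trace(a b a b a b) - trace(a b a b a) = y*z^3 - x*z^2 - 2*y*z + x
reduce: trace(b a b^2 a b^2 a) = trace(b)*trace(a b a b^2 a b) - trace(a b a b^2 a) = y^2*z^3 - 2*x*y*z^2 + x^2*z - y^2*z + x*y - z
reduce: trace(a b^3 a b) = trace(b)*trace(a b a b^2) - trace(a b a b) = y^2*z^2 - x*y*z - y^2 - z^2 + 2
trace(b a b^2 a b^2) = trace(b)*trace(a b^3 a b) - trace(a b^3 a) = y^3*z^2 - 2*x*y^2*z + x^2*y - y*z^2 + x*z - y
trace(b^2 a b^2 a^2 b a) = trace(a)*trace(b a b^2 a b^2 a) - trace(b a b^2 a b^2) = x*y^2*z^3 - 2*x^2*y*z^2 - y^3*z^2 + x^3*z + x*y^2*z + y*z^2 - 2*x*z + y
trace(b^2 a^2 b a^-1 b^2 a) = trace(b^2 a b^2 a^2 b)*trace(a) - trace(b^2 a b^2 a^2 b a) = x^2*y^3*z^2 - 2*x^3*y^2*z - x*y^4*z - x*y^2*z^3 + x^4*y + x^2*y^3 + x^2*y*z^2 + y^3*z^2 + 2*x*y^2*z - 3*x^2*y - y*z^2 + x*z - y
so trace(b a^2 b a^-1 b^2 a^-1 b) = trace(b^2 a^2 b a^-1 b^2)*trace(a) - trace(b^2 a^2 b a^-1 b^2 a) = x^3*y^4*z - x^4*y^3 - x^2*y^5 - 2*x^2*y^3*z^2 + 2*x*y^4*z + x*y^2*z^3 + x^4*y + 4*x^2*y^3 + x^2*y*z^2 - y^3*z^2 - 5*x*y^2*z - 3*x^2*y + y*z^2 + y
trace(b a b a^2 b) = trace(a)*trace(b^2 a b a) - trace(b^2 a b) = x*y*z^2 - x^2*z - y^2*z + z
trace(b a b a^2 b^2) = trace(b)*trace(b a b a^2 b) - trace(b a b a^2) = x*y^2*z^2 - x^2*y*z - y^3*z - x*z^2 + 2*y*z + x
trace(b a b a^2 b^3) = trace(b)*trace(b a b a^2 b^2) - trace(b a b a^2 b) = x*y^3*z^2 - x^2*y^2*z - y^4*z - 2*x*y*z^2 + x^2*z + 3*y^2*z + x*y - z
so trace(a b a b a^2 b) = trace(a)*trace(b a b a b a) - trace(b a b a b) = x*z^3 - y*z^2 - 2*x*z + y
reduce: trace(a b a b a^2) = trace(a)*trace(b a b a^2) - trace(b a b a) = x^2*z^2 - x*y*z - x^2 - z^2 + 2
trace(a b a b a^2 b^2) = trace(b)*trace(a b a b a^2 b) - trace(a b a b a^2) = x*y*z^3 - x^2*z^2 - y^2*z^2 - x*y*z + x^2 + y^2 + z^2 - 2
so trace(b a b a^2 b^3 a) = trace(b)*trace(a b a b a^2 b^2) - trace(a b a b a^2 b) = x*y^2*z^3 - x^2*y*z^2 - y^3*z^2 - x*y^2*z - x*z^3 + x^2*y + y^3 + 2*y*z^2 + 2*x*z - 3*y
trace(b^2 a^-1 b a b a^2 b) = trace(b a b a^2 b^3)*trace(a) - trace(b a b a^2 b^3 a) = x^2*y^3*z^2 - x^3*y^2*z - x*y^4*z - x*y^2*z^3 - x^2*y*z^2 + y^3*z^2 + x^3*z + 4*x*y^2*z + x*z^3 - y^3 - 2*y*z^2 - 3*x*z + 3*y
reduce: trace(b a b^3 a b a) = trace(b)*trace(b a b a b a b) - trace(b a b a b a) = y^2*z^3 - x*y*z^2 - 2*y^2*z - z^3 + x*y + 3*z
so trace(b a b a^2 b a b^2) = trace(a)*trace(b a b^3 a b a) - trace(b a b^3 a b) = x*y^2*z^3 - x^2*y*z^2 - y^3*z^2 - x*z^3 + y*z^2 + 2*x*z + y
trace(a b a b a b a b) = trace(b a b a)*trace(b a b a) - trace(1)   [split at repeated b] = z^4 - 4*z^2 + 2
so trace(b a b^2 a b a b a) = trace(b)*trace(a b a b a b a b) - trace(a b a b a b a) = y*z^4 - x*z^3 - 3*y*z^2 + 2*x*z + y
reduce: trace(b a b a^2 b a b^2 a) = trace(a)*trace(b a b^2 a b a b a) - trace(b a b^2 a b a b) = x*y*z^4 - x^2*z^3 - y^2*z^3 - x*y*z^2 + x^2*z + y^2*z + z
trace(b^2 a^-1 b a b a^2 b a) = trace(b a b a^2 b a b^2)*trace(a) - trace(b a b a^2 b a b^2 a) = x^2*y^2*z^3 - x^3*y*z^2 - x*y^3*z^2 - x*y*z^4 + y^2*z^3 + 2*x*y*z^2 + x^2*z - y^2*z + x*y - z
reduce: trace(b a^2 b a^-1 b^2 a^-1 b a) = trace(b^2 a^-1 b a b a^2 b)*trace(a) - trace(b^2 a^-1 b a b a^2 b a) = x^3*y^3*z^2 - x^4*y^2*z - x^2*y^4*z - 2*x^2*y^2*z^3 + 2*x*y^3*z^2 + x*y*z^4 + x^4*z + 4*x^2*y^2*z + x^2*z^3 - y^2*z^3 - x*y^3 - 4*x*y*z^2 - 4*x^2*z + y^2*z + 2*x*y + z
trace(b^2 a^-1 b a^-1 b a^2 b a^-1) = trace(b a^2 b a^-1 b^2 a^-1 b)*trace(a) - trace(b a^2 b a^-1 b^2 a^-1 b a) = x^4*y^4*z - x^5*y^3 - x^3*y^5 - 3*x^3*y^3*z^2 + x^4*y^2*z + 3*x^2*y^4*z + 3*x^2*y^2*z^3 + x^5*y + 4*x^3*y^3 + x^3*y*z^2 - 3*x*y^3*z^2 - x*y*z^4 - x^4*z - 9*x^2*y^2*z - x^2*z^3 + y^2*z^3 - 3*x^3*y + x*y^3 + 5*x*y*z^2 + 4*x^2*z - y^2*z - x*y - z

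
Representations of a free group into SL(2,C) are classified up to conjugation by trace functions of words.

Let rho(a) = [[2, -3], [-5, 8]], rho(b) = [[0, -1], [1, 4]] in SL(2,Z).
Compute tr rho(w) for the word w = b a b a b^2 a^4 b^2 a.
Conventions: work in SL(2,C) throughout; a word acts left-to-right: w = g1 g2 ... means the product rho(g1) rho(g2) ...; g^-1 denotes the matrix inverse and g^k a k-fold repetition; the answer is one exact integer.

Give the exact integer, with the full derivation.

17751734102

rho(b) = [[0, -1], [1, 4]]
... * rho(a) = [[2, -3], [-5, 8]]  ->  [[5, -8], [-18, 29]]
... * rho(b) = [[0, -1], [1, 4]]  ->  [[-8, -37], [29, 134]]
... * rho(a) = [[2, -3], [-5, 8]]  ->  [[169, -272], [-612, 985]]
... * rho(b) = [[0, -1], [1, 4]]  ->  [[-272, -1257], [985, 4552]]
... * rho(b) = [[0, -1], [1, 4]]  ->  [[-1257, -4756], [4552, 17223]]
... * rho(a) = [[2, -3], [-5, 8]]  ->  [[21266, -34277], [-77011, 124128]]
... * rho(a) = [[2, -3], [-5, 8]]  ->  [[213917, -338014], [-774662, 1224057]]
... * rho(a) = [[2, -3], [-5, 8]]  ->  [[2117904, -3345863], [-7669609, 12116442]]
... * rho(a) = [[2, -3], [-5, 8]]  ->  [[20965123, -33120616], [-75921428, 119940363]]
... * rho(b) = [[0, -1], [1, 4]]  ->  [[-33120616, -153447587], [119940363, 555682880]]
... * rho(b) = [[0, -1], [1, 4]]  ->  [[-153447587, -580669732], [555682880, 2102791157]]
... * rho(a) = [[2, -3], [-5, 8]]  ->  [[2596453486, -4185015095], [-9402590025, 15155280616]]
tr = 2596453486 + 15155280616 = 17751734102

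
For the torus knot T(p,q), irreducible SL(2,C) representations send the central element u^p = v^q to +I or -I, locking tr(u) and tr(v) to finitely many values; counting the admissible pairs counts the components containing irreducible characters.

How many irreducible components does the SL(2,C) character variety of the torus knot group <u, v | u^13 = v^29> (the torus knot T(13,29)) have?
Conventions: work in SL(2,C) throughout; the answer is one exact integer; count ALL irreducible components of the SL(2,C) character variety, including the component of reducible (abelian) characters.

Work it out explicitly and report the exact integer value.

169

Gamma = < u, v | u^13 = v^29 > (torus knot T(13,29)); the central element u^13 = v^29 acts as +I or -I in any irreducible SL(2,C) representation.
So on each irreducible component the traces are pinned: tr(u) = 2*cos(pi*alpha/13) with 1 <= alpha <= 12, tr(v) = 2*cos(pi*beta/29) with 1 <= beta <= 28.
The two central values (-1)^alpha I and (-1)^beta I must be the same matrix, so alpha and beta share a parity.
Counting: 6 odd alphas x 14 odd betas + 6 even alphas x 14 even betas = 84 + 84 = 168.
Total: 168 irreducible-character components + 1 reducible (abelian) component = 169.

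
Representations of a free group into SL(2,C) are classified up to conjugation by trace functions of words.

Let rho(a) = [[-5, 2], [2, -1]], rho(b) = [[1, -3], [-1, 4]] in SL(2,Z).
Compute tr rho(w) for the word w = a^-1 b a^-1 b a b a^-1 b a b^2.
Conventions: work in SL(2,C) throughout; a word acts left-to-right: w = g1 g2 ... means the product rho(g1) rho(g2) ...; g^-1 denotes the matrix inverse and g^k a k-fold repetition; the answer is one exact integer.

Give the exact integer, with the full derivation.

rho(a^-1) = [[-1, -2], [-2, -5]]
... * rho(b) = [[1, -3], [-1, 4]]  ->  [[1, -5], [3, -14]]
... * rho(a^-1) = [[-1, -2], [-2, -5]]  ->  [[9, 23], [25, 64]]
... * rho(b) = [[1, -3], [-1, 4]]  ->  [[-14, 65], [-39, 181]]
... * rho(a) = [[-5, 2], [2, -1]]  ->  [[200, -93], [557, -259]]
... * rho(b) = [[1, -3], [-1, 4]]  ->  [[293, -972], [816, -2707]]
... * rho(a^-1) = [[-1, -2], [-2, -5]]  ->  [[1651, 4274], [4598, 11903]]
... * rho(b) = [[1, -3], [-1, 4]]  ->  [[-2623, 12143], [-7305, 33818]]
... * rho(a) = [[-5, 2], [2, -1]]  ->  [[37401, -17389], [104161, -48428]]
... * rho(b) = [[1, -3], [-1, 4]]  ->  [[54790, -181759], [152589, -506195]]
... * rho(b) = [[1, -3], [-1, 4]]  ->  [[236549, -891406], [658784, -2482547]]
tr = 236549 + -2482547 = -2245998

-2245998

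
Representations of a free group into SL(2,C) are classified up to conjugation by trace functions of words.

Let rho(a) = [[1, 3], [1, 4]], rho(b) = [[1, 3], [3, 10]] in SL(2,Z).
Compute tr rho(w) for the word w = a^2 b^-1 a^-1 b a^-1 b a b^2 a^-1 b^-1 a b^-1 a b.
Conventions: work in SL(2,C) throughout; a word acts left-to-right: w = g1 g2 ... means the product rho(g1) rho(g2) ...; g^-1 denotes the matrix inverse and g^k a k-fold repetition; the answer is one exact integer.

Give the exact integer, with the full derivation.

rho(a) = [[1, 3], [1, 4]]
... * rho(a) = [[1, 3], [1, 4]]  ->  [[4, 15], [5, 19]]
... * rho(b^-1) = [[10, -3], [-3, 1]]  ->  [[-5, 3], [-7, 4]]
... * rho(a^-1) = [[4, -3], [-1, 1]]  ->  [[-23, 18], [-32, 25]]
... * rho(b) = [[1, 3], [3, 10]]  ->  [[31, 111], [43, 154]]
... * rho(a^-1) = [[4, -3], [-1, 1]]  ->  [[13, 18], [18, 25]]
... * rho(b) = [[1, 3], [3, 10]]  ->  [[67, 219], [93, 304]]
... * rho(a) = [[1, 3], [1, 4]]  ->  [[286, 1077], [397, 1495]]
... * rho(b) = [[1, 3], [3, 10]]  ->  [[3517, 11628], [4882, 16141]]
... * rho(b) = [[1, 3], [3, 10]]  ->  [[38401, 126831], [53305, 176056]]
... * rho(a^-1) = [[4, -3], [-1, 1]]  ->  [[26773, 11628], [37164, 16141]]
... * rho(b^-1) = [[10, -3], [-3, 1]]  ->  [[232846, -68691], [323217, -95351]]
... * rho(a) = [[1, 3], [1, 4]]  ->  [[164155, 423774], [227866, 588247]]
... * rho(b^-1) = [[10, -3], [-3, 1]]  ->  [[370228, -68691], [513919, -95351]]
... * rho(a) = [[1, 3], [1, 4]]  ->  [[301537, 835920], [418568, 1160353]]
... * rho(b) = [[1, 3], [3, 10]]  ->  [[2809297, 9263811], [3899627, 12859234]]
tr = 2809297 + 12859234 = 15668531

15668531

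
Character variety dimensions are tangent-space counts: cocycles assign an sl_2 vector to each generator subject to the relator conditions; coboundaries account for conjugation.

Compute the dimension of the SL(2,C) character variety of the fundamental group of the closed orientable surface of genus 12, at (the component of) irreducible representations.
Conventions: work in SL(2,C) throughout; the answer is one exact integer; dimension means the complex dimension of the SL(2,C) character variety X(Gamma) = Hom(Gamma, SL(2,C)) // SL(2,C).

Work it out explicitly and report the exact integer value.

pi_1 of the closed genus-12 surface has 24 generators bound by the single product-of-commutators relator.
Before the relator condition, cocycle space has dim 3*24 = 72.
At an irreducible rho, H^2 = coker(d_2) vanishes (Poincare duality: H^2 is dual to H^0 = invariants = 0), so d_2 is surjective onto sl_2 and dim Z^1 = 72 - 3 = 69.
As always at irreducible rho, dim B^1 = 3.
dim X = dim H^1 = 69 - 3 = 66.

66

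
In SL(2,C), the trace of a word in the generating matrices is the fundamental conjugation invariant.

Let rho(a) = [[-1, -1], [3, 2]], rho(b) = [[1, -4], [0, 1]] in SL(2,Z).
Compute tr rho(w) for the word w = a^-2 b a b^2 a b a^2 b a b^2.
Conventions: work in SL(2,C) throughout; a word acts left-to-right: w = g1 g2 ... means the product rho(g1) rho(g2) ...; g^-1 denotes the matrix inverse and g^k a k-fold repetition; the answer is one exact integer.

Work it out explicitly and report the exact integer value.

rho(a^-1) = [[2, 1], [-3, -1]]
... * rho(a^-1) = [[2, 1], [-3, -1]]  ->  [[1, 1], [-3, -2]]
... * rho(b) = [[1, -4], [0, 1]]  ->  [[1, -3], [-3, 10]]
... * rho(a) = [[-1, -1], [3, 2]]  ->  [[-10, -7], [33, 23]]
... * rho(b) = [[1, -4], [0, 1]]  ->  [[-10, 33], [33, -109]]
... * rho(b) = [[1, -4], [0, 1]]  ->  [[-10, 73], [33, -241]]
... * rho(a) = [[-1, -1], [3, 2]]  ->  [[229, 156], [-756, -515]]
... * rho(b) = [[1, -4], [0, 1]]  ->  [[229, -760], [-756, 2509]]
... * rho(a) = [[-1, -1], [3, 2]]  ->  [[-2509, -1749], [8283, 5774]]
... * rho(a) = [[-1, -1], [3, 2]]  ->  [[-2738, -989], [9039, 3265]]
... * rho(b) = [[1, -4], [0, 1]]  ->  [[-2738, 9963], [9039, -32891]]
... * rho(a) = [[-1, -1], [3, 2]]  ->  [[32627, 22664], [-107712, -74821]]
... * rho(b) = [[1, -4], [0, 1]]  ->  [[32627, -107844], [-107712, 356027]]
... * rho(b) = [[1, -4], [0, 1]]  ->  [[32627, -238352], [-107712, 786875]]
tr = 32627 + 786875 = 819502

819502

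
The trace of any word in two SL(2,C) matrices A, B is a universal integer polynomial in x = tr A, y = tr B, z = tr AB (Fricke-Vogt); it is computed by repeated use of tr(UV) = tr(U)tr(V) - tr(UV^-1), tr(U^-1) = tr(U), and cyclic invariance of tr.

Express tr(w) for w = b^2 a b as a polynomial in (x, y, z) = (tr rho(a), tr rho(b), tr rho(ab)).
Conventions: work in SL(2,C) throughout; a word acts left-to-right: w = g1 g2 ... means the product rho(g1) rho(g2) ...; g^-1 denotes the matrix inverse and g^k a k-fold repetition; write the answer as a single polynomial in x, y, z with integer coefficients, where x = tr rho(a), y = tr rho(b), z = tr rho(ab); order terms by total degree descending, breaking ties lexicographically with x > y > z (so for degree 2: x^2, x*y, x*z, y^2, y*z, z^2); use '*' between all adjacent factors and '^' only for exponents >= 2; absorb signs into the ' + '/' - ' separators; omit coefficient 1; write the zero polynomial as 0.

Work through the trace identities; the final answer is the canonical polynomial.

y^2*z - x*y - z

use: trace(b a b) = trace(b)*trace(a b) - trace(a)   [square of b] = y*z - x
trace(b^2 a b) = trace(b)*trace(b a b) - trace(b a)   [square of b] = y^2*z - x*y - z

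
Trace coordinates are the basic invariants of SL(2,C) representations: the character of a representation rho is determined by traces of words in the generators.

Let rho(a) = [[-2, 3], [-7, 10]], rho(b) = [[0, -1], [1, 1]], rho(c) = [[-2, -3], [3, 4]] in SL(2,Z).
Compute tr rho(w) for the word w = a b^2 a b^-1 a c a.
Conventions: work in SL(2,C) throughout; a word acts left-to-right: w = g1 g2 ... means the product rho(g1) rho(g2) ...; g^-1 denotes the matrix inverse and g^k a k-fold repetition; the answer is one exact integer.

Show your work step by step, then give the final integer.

rho(a) = [[-2, 3], [-7, 10]]
... * rho(b) = [[0, -1], [1, 1]]  ->  [[3, 5], [10, 17]]
... * rho(b) = [[0, -1], [1, 1]]  ->  [[5, 2], [17, 7]]
... * rho(a) = [[-2, 3], [-7, 10]]  ->  [[-24, 35], [-83, 121]]
... * rho(b^-1) = [[1, 1], [-1, 0]]  ->  [[-59, -24], [-204, -83]]
... * rho(a) = [[-2, 3], [-7, 10]]  ->  [[286, -417], [989, -1442]]
... * rho(c) = [[-2, -3], [3, 4]]  ->  [[-1823, -2526], [-6304, -8735]]
... * rho(a) = [[-2, 3], [-7, 10]]  ->  [[21328, -30729], [73753, -106262]]
tr = 21328 + -106262 = -84934

-84934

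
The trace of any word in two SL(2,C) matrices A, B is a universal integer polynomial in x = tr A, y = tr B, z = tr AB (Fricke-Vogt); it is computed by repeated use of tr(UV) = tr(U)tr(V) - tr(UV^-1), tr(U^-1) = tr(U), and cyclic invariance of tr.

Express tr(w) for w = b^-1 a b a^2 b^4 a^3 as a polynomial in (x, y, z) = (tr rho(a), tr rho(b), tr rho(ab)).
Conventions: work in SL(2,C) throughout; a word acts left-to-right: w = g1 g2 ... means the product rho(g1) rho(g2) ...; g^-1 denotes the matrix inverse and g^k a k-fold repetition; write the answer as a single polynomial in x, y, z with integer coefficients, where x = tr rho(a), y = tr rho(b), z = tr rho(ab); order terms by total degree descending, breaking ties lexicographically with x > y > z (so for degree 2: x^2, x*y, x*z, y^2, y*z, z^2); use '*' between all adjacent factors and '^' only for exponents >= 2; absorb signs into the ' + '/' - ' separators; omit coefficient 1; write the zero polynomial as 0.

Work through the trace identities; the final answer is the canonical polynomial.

x^4*y^4*z^2 - x^5*y^3*z - 2*x^3*y^5*z - x^3*y^3*z^3 + x^4*y^4 - x^4*y^2*z^2 + x^2*y^6 + x^5*y*z + 8*x^3*y^3*z + 2*x^3*y*z^3 + 2*x*y^5*z + x*y^3*z^3 - 2*x^4*y^2 - x^4*z^2 - 7*x^2*y^4 - 3*x^2*y^2*z^2 - y^6 - y^4*z^2 - 5*x^3*y*z - 6*x*y^3*z - 2*x*y*z^3 + x^4 + 11*x^2*y^2 + 3*x^2*z^2 + 6*y^4 + 3*y^2*z^2 + 3*x*y*z - 4*x^2 - 9*y^2 - z^2 + 2

tr(a b a b) = tr(b a) tr(b a) - tr(1)  (split on b) = z^2 - 2
tr(a b a) = tr(a) tr(b a) - tr(b)  (reduce the a square) = x*z - y
tr(b a b^2 a) = tr(b) tr(a b a b) - tr(a b a)  (reduce the b square) = y*z^2 - x*z - y
use: tr(a b^2) = tr(b) tr(a b) - tr(a)  (reduce the b square) = y*z - x
tr(b a b^2) = tr(b) tr(a b^2) - tr(a b)  (reduce the b square) = y^2*z - x*y - z
apply: tr(b a^2 b a b) = tr(a) tr(b a b^2 a) - tr(b a b^2)  (reduce the a square) = x*y*z^2 - x^2*z - y^2*z + z
use: tr(b a^2 b a) = tr(a) tr(b a b a) - tr(b a b)  (reduce the a square) = x*z^2 - y*z - x
tr(b a^2 b a b^2) = tr(b) tr(b a^2 b a b) - tr(b a^2 b a)  (reduce the b square) = x*y^2*z^2 - x^2*y*z - y^3*z - x*z^2 + 2*y*z + x
apply: tr(b a b^4 a^2) = tr(b) tr(b a^2 b a b^2) - tr(b a^2 b a b)  (reduce the b square) = x*y^3*z^2 - x^2*y^2*z - y^4*z - 2*x*y*z^2 + x^2*z + 3*y^2*z + x*y - z
use: tr(b^2 a b a b) = tr(b) tr(a b a b^2) - tr(a b a b)  (reduce the b square) = y^2*z^2 - x*y*z - y^2 - z^2 + 2
apply: tr(b a b^4 a) = tr(b) tr(b^2 a b a b) - tr(b^2 a b a)  (reduce the b square) = y^3*z^2 - x*y^2*z - y^3 - 2*y*z^2 + x*z + 3*y
tr(b a b^4 a^3) = tr(a) tr(b a b^4 a^2) - tr(b a b^4 a)  (reduce the a square) = x^2*y^3*z^2 - x^3*y^2*z - x*y^4*z - 2*x^2*y*z^2 - y^3*z^2 + x^3*z + 4*x*y^2*z + x^2*y + y^3 + 2*y*z^2 - 2*x*z - 3*y
apply: tr(b^4 a^4 b a) = tr(a) tr(b a b^4 a^3) - tr(b a b^4 a^2)  (reduce the a square) = x^3*y^3*z^2 - x^4*y^2*z - x^2*y^4*z - 2*x^3*y*z^2 - 2*x*y^3*z^2 + x^4*z + 5*x^2*y^2*z + y^4*z + x^3*y + x*y^3 + 4*x*y*z^2 - 3*x^2*z - 3*y^2*z - 4*x*y + z
tr(a^2) = tr(a) tr(a) - tr(1)  (reduce the a square) = x^2 - 2
tr(a^2 b^2) = tr(b) tr(a^2 b) - tr(a^2)  (reduce the b square) = x*y*z - x^2 - y^2 + 2
tr(b a^2 b^2) = tr(b) tr(a^2 b^2) - tr(a^2 b)  (reduce the b square) = x*y^2*z - x^2*y - y^3 - x*z + 3*y
tr(b^2 a^2 b^2) = tr(b) tr(b a^2 b^2) - tr(b a^2 b)  (reduce the b square) = x*y^3*z - x^2*y^2 - y^4 - 2*x*y*z + x^2 + 4*y^2 - 2
use: tr(b^5 a^2) = tr(b) tr(b^2 a^2 b^2) - tr(b^2 a^2 b)  (reduce the b square) = x*y^4*z - x^2*y^3 - y^5 - 3*x*y^2*z + 2*x^2*y + 5*y^3 + x*z - 5*y
tr(b^2 a b^2) = tr(b) tr(a b^3) - tr(a b^2)  (reduce the b square) = y^3*z - x*y^2 - 2*y*z + x
tr(b^5 a) = tr(b) tr(b^2 a b^2) - tr(b^2 a b)  (reduce the b square) = y^4*z - x*y^3 - 3*y^2*z + 2*x*y + z
tr(a b^5 a^2) = tr(a) tr(b^5 a^2) - tr(b^5 a)  (reduce the a square) = x^2*y^4*z - x^3*y^3 - x*y^5 - 3*x^2*y^2*z - y^4*z + 2*x^3*y + 6*x*y^3 + x^2*z + 3*y^2*z - 7*x*y - z
use: tr(b^4 a^4 b) = tr(a) tr(a b^5 a^2) - tr(a b^5 a)  (reduce the a square) = x^3*y^4*z - x^4*y^3 - x^2*y^5 - 3*x^3*y^2*z - 2*x*y^4*z + 2*x^4*y + 7*x^2*y^3 + y^5 + x^3*z + 6*x*y^2*z - 9*x^2*y - 5*y^3 - 2*x*z + 5*y
tr(a b a^2 b^4 a^3) = tr(a) tr(b^4 a^4 b a) - tr(b^4 a^4 b)  (reduce the a square) = x^4*y^3*z^2 - x^5*y^2*z - 2*x^3*y^4*z + x^4*y^3 - 2*x^4*y*z^2 + x^2*y^5 - 2*x^2*y^3*z^2 + x^5*z + 8*x^3*y^2*z + 3*x*y^4*z - x^4*y - 6*x^2*y^3 + 4*x^2*y*z^2 - y^5 - 4*x^3*z - 9*x*y^2*z + 5*x^2*y + 5*y^3 + 3*x*z - 5*y
tr(b a b a b a) = tr(a b) tr(a b a b) - tr(a^-1 b^-1)  (split on a) = z^3 - 3*z
tr(a^2 b a b a b) = tr(a) tr(b a b a b a) - tr(b a b a b)  (reduce the a square) = x*z^3 - y*z^2 - 2*x*z + y
tr(a^2 b a b a) = tr(a) tr(a b a b a) - tr(a b a b)  (reduce the a square) = x^2*z^2 - x*y*z - x^2 - z^2 + 2
tr(b^2 a^2 b a b a) = tr(b) tr(a^2 b a b a b) - tr(a^2 b a b a)  (reduce the b square) = x*y*z^3 - x^2*z^2 - y^2*z^2 - x*y*z + x^2 + y^2 + z^2 - 2
tr(b a^2 b a b a^2 b) = tr(a) tr(b^2 a^2 b a b a) - tr(b^2 a^2 b a b)  (reduce the a square) = x^2*y*z^3 - x^3*z^2 - 2*x*y^2*z^2 + y^3*z + x^3 + x*y^2 + 2*x*z^2 - 2*y*z - 3*x
tr(b a b a^2 b) = tr(a) tr(b^2 a b a) - tr(b^2 a b)  (reduce the a square) = x*y*z^2 - x^2*z - y^2*z + z
tr(b a^2 b a b a^2) = tr(a) tr(b a b a^2 b a) - tr(b a b a^2 b)  (reduce the a square) = x^2*z^3 - 2*x*y*z^2 - x^2*z + y^2*z + x*y - z
use: tr(b^2 a^2 b a b a^2 b) = tr(b) tr(b a^2 b a b a^2 b) - tr(b a^2 b a b a^2)  (reduce the b square) = x^2*y^2*z^3 - x^3*y*z^2 - 2*x*y^3*z^2 - x^2*z^3 + y^4*z + x^3*y + x*y^3 + 4*x*y*z^2 + x^2*z - 3*y^2*z - 4*x*y + z
tr(b a b a^2 b^4 a^2) = tr(b) tr(b^2 a^2 b a b a^2 b) - tr(b^2 a^2 b a b a^2)  (reduce the b square) = x^2*y^3*z^3 - x^3*y^2*z^2 - 2*x*y^4*z^2 - 2*x^2*y*z^3 + y^5*z + x^3*y^2 + x^3*z^2 + x*y^4 + 6*x*y^2*z^2 + x^2*y*z - 4*y^3*z - x^3 - 5*x*y^2 - 2*x*z^2 + 3*y*z + 3*x
apply: tr(b a b a b a^2 b) = tr(b) tr(a b a b a^2 b) - tr(a b a b a^2)  (reduce the b square) = x*y*z^3 - x^2*z^2 - y^2*z^2 - x*y*z + x^2 + y^2 + z^2 - 2
apply: tr(a b a b a^2 b^3) = tr(b) tr(b a b a b a^2 b) - tr(b a b a b a^2)  (reduce the b square) = x*y^2*z^3 - x^2*y*z^2 - y^3*z^2 - x*y^2*z - x*z^3 + x^2*y + y^3 + 2*y*z^2 + 2*x*z - 3*y
tr(b a b a^2 b^4 a) = tr(b) tr(a b a b a^2 b^3) - tr(a b a b a^2 b^2)  (reduce the b square) = x*y^3*z^3 - x^2*y^2*z^2 - y^4*z^2 - x*y^3*z - 2*x*y*z^3 + x^2*y^2 + x^2*z^2 + y^4 + 3*y^2*z^2 + 3*x*y*z - x^2 - 4*y^2 - z^2 + 2
tr(a b a^2 b^4 a^3 b) = tr(a) tr(b a b a^2 b^4 a^2) - tr(b a b a^2 b^4 a)  (reduce the a square) = x^3*y^3*z^3 - x^4*y^2*z^2 - 2*x^2*y^4*z^2 - 2*x^3*y*z^3 + x*y^5*z - x*y^3*z^3 + x^4*y^2 + x^4*z^2 + x^2*y^4 + 7*x^2*y^2*z^2 + y^4*z^2 + x^3*y*z - 3*x*y^3*z + 2*x*y*z^3 - x^4 - 6*x^2*y^2 - 3*x^2*z^2 - y^4 - 3*y^2*z^2 + 4*x^2 + 4*y^2 + z^2 - 2
use: tr(b^-1 a b a^2 b^4 a^3) = tr(a b a^2 b^4 a^3) tr(b) - tr(a b a^2 b^4 a^3 b)  (eliminate b^-1) = x^4*y^4*z^2 - x^5*y^3*z - 2*x^3*y^5*z - x^3*y^3*z^3 + x^4*y^4 - x^4*y^2*z^2 + x^2*y^6 + x^5*y*z + 8*x^3*y^3*z + 2*x^3*y*z^3 + 2*x*y^5*z + x*y^3*z^3 - 2*x^4*y^2 - x^4*z^2 - 7*x^2*y^4 - 3*x^2*y^2*z^2 - y^6 - y^4*z^2 - 5*x^3*y*z - 6*x*y^3*z - 2*x*y*z^3 + x^4 + 11*x^2*y^2 + 3*x^2*z^2 + 6*y^4 + 3*y^2*z^2 + 3*x*y*z - 4*x^2 - 9*y^2 - z^2 + 2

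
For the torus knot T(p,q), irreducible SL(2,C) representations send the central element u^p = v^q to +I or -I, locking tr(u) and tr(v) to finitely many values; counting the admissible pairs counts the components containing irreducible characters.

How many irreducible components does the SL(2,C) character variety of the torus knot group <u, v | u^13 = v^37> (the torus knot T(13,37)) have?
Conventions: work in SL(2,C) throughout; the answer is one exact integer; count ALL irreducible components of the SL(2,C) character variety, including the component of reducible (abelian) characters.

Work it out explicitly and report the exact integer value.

217

In the torus knot group T(13,37), u^13 = v^37 is central, so an irreducible representation sends it to +I or -I (Schur).
This locks tr(u) to 2*cos(pi*alpha/13), alpha in 1..12, and tr(v) to 2*cos(pi*beta/37), beta in 1..36, on each component of irreducible characters.
u^13 = (-1)^alpha I and v^37 = (-1)^beta I must agree, so alpha and beta have equal parity.
Enumerate parity-matched pairs: 6*18 odd-odd plus 6*18 even-even gives 216.
That is 216 components of irreducible characters, and with the reducible (abelian) component the total is 217.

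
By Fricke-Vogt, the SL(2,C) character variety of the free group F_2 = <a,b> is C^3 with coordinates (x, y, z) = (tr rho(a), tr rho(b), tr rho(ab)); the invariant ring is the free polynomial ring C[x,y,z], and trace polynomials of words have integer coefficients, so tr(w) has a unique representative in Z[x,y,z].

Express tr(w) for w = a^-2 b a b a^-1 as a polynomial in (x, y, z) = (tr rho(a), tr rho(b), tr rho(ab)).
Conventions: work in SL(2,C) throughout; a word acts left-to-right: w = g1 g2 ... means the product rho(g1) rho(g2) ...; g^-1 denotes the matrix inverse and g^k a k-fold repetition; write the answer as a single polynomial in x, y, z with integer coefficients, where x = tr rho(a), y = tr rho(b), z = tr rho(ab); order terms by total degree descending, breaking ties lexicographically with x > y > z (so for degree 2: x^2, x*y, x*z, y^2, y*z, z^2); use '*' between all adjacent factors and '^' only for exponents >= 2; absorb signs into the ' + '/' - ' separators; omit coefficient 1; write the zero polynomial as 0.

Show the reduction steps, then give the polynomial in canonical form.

x^3*y*z - x^4 - x^2*z^2 - 2*x*y*z + 4*x^2 + z^2 - 2

so tr(b a b) = tr(b) * tr(a b) - tr(a) = y*z - x
so tr(b a b a) = tr(a b) * tr(a b) - tr(1)   [split at repeated a] = z^2 - 2
so tr(a^-1 b a b) = tr(b a b) * tr(a) - tr(b a b a) = x*y*z - x^2 - z^2 + 2
so tr(a^-1 b a b a^-1) = tr(a^-1 b a b) * tr(a) - tr(a^-1 b a b a) = x^2*y*z - x^3 - x*z^2 - y*z + 3*x
tr(a^-2 b a b a^-1) = tr(a^-1 b a b a^-1) * tr(a) - tr(a^-1 b a b) = x^3*y*z - x^4 - x^2*z^2 - 2*x*y*z + 4*x^2 + z^2 - 2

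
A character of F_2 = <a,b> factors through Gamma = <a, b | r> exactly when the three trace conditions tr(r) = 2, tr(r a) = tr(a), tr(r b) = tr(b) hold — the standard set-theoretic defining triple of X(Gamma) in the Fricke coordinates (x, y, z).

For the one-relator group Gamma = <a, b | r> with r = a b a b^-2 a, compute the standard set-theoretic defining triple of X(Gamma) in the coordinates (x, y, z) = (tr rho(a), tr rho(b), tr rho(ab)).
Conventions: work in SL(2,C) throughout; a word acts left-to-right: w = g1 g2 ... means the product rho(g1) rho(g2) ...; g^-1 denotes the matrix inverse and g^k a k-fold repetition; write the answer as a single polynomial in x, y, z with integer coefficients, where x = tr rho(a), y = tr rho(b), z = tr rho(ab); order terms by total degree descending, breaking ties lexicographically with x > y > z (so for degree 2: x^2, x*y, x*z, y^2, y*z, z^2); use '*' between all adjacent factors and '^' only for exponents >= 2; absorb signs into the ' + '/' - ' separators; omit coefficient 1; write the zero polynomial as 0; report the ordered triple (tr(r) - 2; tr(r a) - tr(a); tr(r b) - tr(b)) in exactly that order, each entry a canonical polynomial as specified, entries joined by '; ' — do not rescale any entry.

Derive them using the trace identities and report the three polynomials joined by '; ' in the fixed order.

tr(a b a) = tr(a) * tr(b a) - tr(b)  (reduce the a square) = x*z - y
reduce: tr(a^2 b a) = tr(a) * tr(a b a) - tr(a b)  (reduce the a square) = x^2*z - x*y - z
tr(b a b a) = tr(b a) * tr(b a) - tr(1)  (split on b) = z^2 - 2
so tr(b a b) = tr(b) * tr(a b) - tr(a)  (reduce the b square) = y*z - x
reduce: tr(a^2 b a b) = tr(a) * tr(b a b a) - tr(b a b)  (reduce the a square) = x*z^2 - y*z - x
reduce: tr(a^2 b a b^-1) = tr(a^2 b a) * tr(b) - tr(a^2 b a b)  (eliminate b^-1) = x^2*y*z - x*y^2 - x*z^2 + x
tr(a b a b^-2 a) = tr(a^2 b a b^-1) * tr(b) - tr(a^2 b a)  (eliminate b^-1) = x^2*y^2*z - x*y^3 - x*y*z^2 - x^2*z + 2*x*y + z
tr(a^3 b a) = tr(a) * tr(b a^3) - tr(b a^2)   [square of a] = x^3*z - x^2*y - 2*x*z + y
tr(a^3 b a b) = tr(a) * tr(b a b a^2) - tr(b a b a)   [square of a] = x^2*z^2 - x*y*z - x^2 - z^2 + 2
so tr(a^3 b a b^-1) = tr(a^3 b a) * tr(b) - tr(a^3 b a b)   [inverse elimination on b] = x^3*y*z - x^2*y^2 - x^2*z^2 - x*y*z + x^2 + y^2 + z^2 - 2
tr(a b a b^-2 a^2) = tr(a^3 b a b^-1) * tr(b) - tr(a^3 b a)   [inverse elimination on b] = x^3*y^2*z - x^2*y^3 - x^2*y*z^2 - x^3*z - x*y^2*z + 2*x^2*y + y^3 + y*z^2 + 2*x*z - 3*y
tr(a b a b a b) = tr(a b) * tr(a b a b) - tr(a^-1 b^-1)   [split at repeated a] = z^3 - 3*z
reduce: tr(b^-1 a b a b a) = tr(a b a b a) * tr(b) - tr(a b a b a b) = x*y*z^2 - y^2*z - z^3 - x*y + 3*z
tr(a b a b^-2 a b) = tr(b^-1 a b a b a) * tr(b) - tr(b^-1 a b a b a b) = x*y^2*z^2 - y^3*z - y*z^3 - x*y^2 - x*z^2 + 4*y*z + x
assemble the triple (tr(r) - 2; tr(r a) - x; tr(r b) - y)

x^2*y^2*z - x*y^3 - x*y*z^2 - x^2*z + 2*x*y + z - 2; x^3*y^2*z - x^2*y^3 - x^2*y*z^2 - x^3*z - x*y^2*z + 2*x^2*y + y^3 + y*z^2 + 2*x*z - x - 3*y; x*y^2*z^2 - y^3*z - y*z^3 - x*y^2 - x*z^2 + 4*y*z + x - y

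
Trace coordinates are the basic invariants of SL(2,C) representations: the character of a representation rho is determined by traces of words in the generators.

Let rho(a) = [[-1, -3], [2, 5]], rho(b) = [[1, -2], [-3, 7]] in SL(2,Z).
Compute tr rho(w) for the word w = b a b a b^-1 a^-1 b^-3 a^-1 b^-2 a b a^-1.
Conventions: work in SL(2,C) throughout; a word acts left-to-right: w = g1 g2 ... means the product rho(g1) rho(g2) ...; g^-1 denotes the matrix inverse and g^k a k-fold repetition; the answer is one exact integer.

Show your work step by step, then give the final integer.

76047431340

rho(b) = [[1, -2], [-3, 7]]
... * rho(a) = [[-1, -3], [2, 5]]  ->  [[-5, -13], [17, 44]]
... * rho(b) = [[1, -2], [-3, 7]]  ->  [[34, -81], [-115, 274]]
... * rho(a) = [[-1, -3], [2, 5]]  ->  [[-196, -507], [663, 1715]]
... * rho(b^-1) = [[7, 2], [3, 1]]  ->  [[-2893, -899], [9786, 3041]]
... * rho(a^-1) = [[5, 3], [-2, -1]]  ->  [[-12667, -7780], [42848, 26317]]
... * rho(b^-1) = [[7, 2], [3, 1]]  ->  [[-112009, -33114], [378887, 112013]]
... * rho(b^-1) = [[7, 2], [3, 1]]  ->  [[-883405, -257132], [2988248, 869787]]
... * rho(b^-1) = [[7, 2], [3, 1]]  ->  [[-6955231, -2023942], [23527097, 6846283]]
... * rho(a^-1) = [[5, 3], [-2, -1]]  ->  [[-30728271, -18841751], [103942919, 63735008]]
... * rho(b^-1) = [[7, 2], [3, 1]]  ->  [[-271623150, -80298293], [918805457, 271620846]]
... * rho(b^-1) = [[7, 2], [3, 1]]  ->  [[-2142256929, -623544593], [7246500737, 2109231760]]
... * rho(a) = [[-1, -3], [2, 5]]  ->  [[895167743, 3309047822], [-3028037217, -11193343411]]
... * rho(b) = [[1, -2], [-3, 7]]  ->  [[-9031975723, 21372999268], [30551993016, -72297329443]]
... * rho(a^-1) = [[5, 3], [-2, -1]]  ->  [[-87905877151, -48468926437], [297354623966, 163953308491]]
tr = -87905877151 + 163953308491 = 76047431340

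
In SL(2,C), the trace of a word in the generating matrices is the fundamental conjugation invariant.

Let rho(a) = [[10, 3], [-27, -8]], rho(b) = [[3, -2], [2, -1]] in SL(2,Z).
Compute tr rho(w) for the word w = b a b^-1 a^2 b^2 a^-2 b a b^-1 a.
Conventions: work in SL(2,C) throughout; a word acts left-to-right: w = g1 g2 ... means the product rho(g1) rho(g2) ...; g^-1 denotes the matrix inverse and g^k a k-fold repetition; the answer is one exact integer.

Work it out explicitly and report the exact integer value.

-64538117566

rho(b) = [[3, -2], [2, -1]]
... * rho(a) = [[10, 3], [-27, -8]]  ->  [[84, 25], [47, 14]]
... * rho(b^-1) = [[-1, 2], [-2, 3]]  ->  [[-134, 243], [-75, 136]]
... * rho(a) = [[10, 3], [-27, -8]]  ->  [[-7901, -2346], [-4422, -1313]]
... * rho(a) = [[10, 3], [-27, -8]]  ->  [[-15668, -4935], [-8769, -2762]]
... * rho(b) = [[3, -2], [2, -1]]  ->  [[-56874, 36271], [-31831, 20300]]
... * rho(b) = [[3, -2], [2, -1]]  ->  [[-98080, 77477], [-54893, 43362]]
... * rho(a^-1) = [[-8, -3], [27, 10]]  ->  [[2876519, 1069010], [1609918, 598299]]
... * rho(a^-1) = [[-8, -3], [27, 10]]  ->  [[5851118, 2060543], [3274729, 1153236]]
... * rho(b) = [[3, -2], [2, -1]]  ->  [[21674440, -13762779], [12130659, -7702694]]
... * rho(a) = [[10, 3], [-27, -8]]  ->  [[588339433, 175125552], [329279328, 98013529]]
... * rho(b^-1) = [[-1, 2], [-2, 3]]  ->  [[-938590537, 1702055522], [-525306386, 952599243]]
... * rho(a) = [[10, 3], [-27, -8]]  ->  [[-55341404464, -16432215787], [-30973243421, -9196713102]]
tr = -55341404464 + -9196713102 = -64538117566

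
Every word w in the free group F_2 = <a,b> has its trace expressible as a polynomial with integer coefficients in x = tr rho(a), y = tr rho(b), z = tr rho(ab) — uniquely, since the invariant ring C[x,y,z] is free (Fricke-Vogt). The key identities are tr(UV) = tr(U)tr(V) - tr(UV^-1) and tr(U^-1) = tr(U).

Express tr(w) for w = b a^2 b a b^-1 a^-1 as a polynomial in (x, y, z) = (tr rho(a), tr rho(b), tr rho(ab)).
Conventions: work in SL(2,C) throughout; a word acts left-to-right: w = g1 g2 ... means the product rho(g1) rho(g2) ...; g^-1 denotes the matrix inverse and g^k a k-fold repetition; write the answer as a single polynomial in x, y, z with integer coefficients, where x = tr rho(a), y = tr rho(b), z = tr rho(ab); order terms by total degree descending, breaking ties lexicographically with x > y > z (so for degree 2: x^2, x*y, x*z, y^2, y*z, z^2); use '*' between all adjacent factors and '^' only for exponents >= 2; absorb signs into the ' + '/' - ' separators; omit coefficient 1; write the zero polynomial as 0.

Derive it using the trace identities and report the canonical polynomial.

-x^2*y*z^2 + x^3*z + 2*x*y^2*z + x*z^3 - x^2*y - y^3 - y*z^2 - 3*x*z + 3*y

tr(a b a) = tr(a) * tr(b a) - tr(b) = x*z - y
tr(a^2 b a) = tr(a) * tr(a b a) - tr(a b) = x^2*z - x*y - z
tr(b a b a) = tr(a b) * tr(a b) - tr(1)   [split at repeated a] = z^2 - 2
tr(b a b) = tr(b) * tr(a b) - tr(a) = y*z - x
tr(b a^2 b a) = tr(a) * tr(b a b a) - tr(b a b) = x*z^2 - y*z - x
tr(b^2) = tr(b) * tr(b) - tr(1) = y^2 - 2
tr(b a^2 b) = tr(a) * tr(b^2 a) - tr(b^2) = x*y*z - x^2 - y^2 + 2
tr(a b a^2 b a) = tr(a) * tr(b a^2 b a) - tr(b a^2 b) = x^2*z^2 - 2*x*y*z + y^2 - 2
tr(b a b a b a) = tr(a b) * tr(a b a b) - tr(a^-1 b^-1)   [split at repeated a] = z^3 - 3*z
tr(b a b a b) = tr(b) * tr(a b a b) - tr(a b a) = y*z^2 - x*z - y
tr(a b a^2 b a b) = tr(a) * tr(b a b a b a) - tr(b a b a b) = x*z^3 - y*z^2 - 2*x*z + y
tr(b a^2 b a b^-1 a) = tr(a b a^2 b a) * tr(b) - tr(a b a^2 b a b) = x^2*y*z^2 - 2*x*y^2*z - x*z^3 + y^3 + y*z^2 + 2*x*z - 3*y
tr(b a^2 b a b^-1 a^-1) = tr(b a^2 b a b^-1) * tr(a) - tr(b a^2 b a b^-1 a) = -x^2*y*z^2 + x^3*z + 2*x*y^2*z + x*z^3 - x^2*y - y^3 - y*z^2 - 3*x*z + 3*y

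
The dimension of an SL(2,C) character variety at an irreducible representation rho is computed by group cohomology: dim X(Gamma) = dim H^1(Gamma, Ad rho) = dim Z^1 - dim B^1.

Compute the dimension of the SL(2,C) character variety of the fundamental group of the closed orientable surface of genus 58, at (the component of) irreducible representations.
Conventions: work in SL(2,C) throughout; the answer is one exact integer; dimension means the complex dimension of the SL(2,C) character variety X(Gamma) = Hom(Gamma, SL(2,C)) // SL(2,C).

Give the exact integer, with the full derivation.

Gamma = pi_1(Sigma_58) = < a_1, b_1, ..., a_58, b_58 | prod [a_i, b_i] > has 2g = 116 generators and 1 relator.
Unconstrained cocycle data is one sl_2 vector per generator (348 dimensions), cut by the relator condition d_2(z) = 0.
At an irreducible rho, H^2 = coker(d_2) vanishes (Poincare duality: H^2 is dual to H^0 = invariants = 0), so d_2 is surjective onto sl_2 and dim Z^1 = 348 - 3 = 345.
dim B^1 = 3 (coboundaries, injective at irreducible rho).
dim X = dim H^1 = 345 - 3 = 342.

342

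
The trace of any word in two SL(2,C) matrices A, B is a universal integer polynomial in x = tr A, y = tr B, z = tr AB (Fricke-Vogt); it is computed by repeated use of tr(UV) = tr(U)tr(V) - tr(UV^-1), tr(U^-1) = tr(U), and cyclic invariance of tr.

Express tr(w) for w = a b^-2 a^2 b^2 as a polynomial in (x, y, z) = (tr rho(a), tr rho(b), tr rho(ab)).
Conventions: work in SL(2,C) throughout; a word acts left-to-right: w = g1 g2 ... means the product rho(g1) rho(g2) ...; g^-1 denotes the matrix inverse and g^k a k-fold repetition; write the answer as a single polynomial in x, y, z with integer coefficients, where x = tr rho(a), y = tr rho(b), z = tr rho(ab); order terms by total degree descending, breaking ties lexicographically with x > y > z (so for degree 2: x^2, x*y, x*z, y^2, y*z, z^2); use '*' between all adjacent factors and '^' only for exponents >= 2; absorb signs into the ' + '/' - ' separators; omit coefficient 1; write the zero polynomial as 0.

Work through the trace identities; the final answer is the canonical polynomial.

tr(b a^2) = tr(a) tr(b a) - tr(b) = x*z - y
tr(a^3 b) = tr(a) tr(b a^2) - tr(b a) = x^2*z - x*y - z
tr(a^2) = tr(a) tr(a) - tr(1) = x^2 - 2
tr(a^3) = tr(a) tr(a^2) - tr(a) = x^3 - 3*x
tr(a^2 b^2 a) = tr(b) tr(a^3 b) - tr(a^3) = x^2*y*z - x^3 - x*y^2 - y*z + 3*x
and tr(b a b a) = tr(b a) tr(b a) - tr(1)   [split at repeated b] = z^2 - 2
tr(b a b) = tr(b) tr(a b) - tr(a) = y*z - x
next, tr(a b a^2 b) = tr(a) tr(b a b a) - tr(b a b) = x*z^2 - y*z - x
tr(a^2 b^2 a b) = tr(b) tr(a b a^2 b) - tr(a b a^2) = x*y*z^2 - x^2*z - y^2*z + z
tr(a^2 b^2 a b^-1) = tr(a^2 b^2 a) tr(b) - tr(a^2 b^2 a b) = x^2*y^2*z - x^3*y - x*y^3 - x*y*z^2 + x^2*z + 3*x*y - z
next, tr(a b^-2 a^2 b^2) = tr(a^2 b^2 a b^-1) tr(b) - tr(a^2 b^2 a) = x^2*y^3*z - x^3*y^2 - x*y^4 - x*y^2*z^2 + x^3 + 4*x*y^2 - 3*x

x^2*y^3*z - x^3*y^2 - x*y^4 - x*y^2*z^2 + x^3 + 4*x*y^2 - 3*x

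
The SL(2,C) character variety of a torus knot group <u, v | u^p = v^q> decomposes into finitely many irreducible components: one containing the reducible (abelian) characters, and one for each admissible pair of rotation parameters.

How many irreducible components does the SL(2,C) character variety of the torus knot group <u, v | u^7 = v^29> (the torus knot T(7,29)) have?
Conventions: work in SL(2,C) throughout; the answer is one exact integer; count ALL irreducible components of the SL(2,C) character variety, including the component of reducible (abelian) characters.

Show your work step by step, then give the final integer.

Gamma = < u, v | u^7 = v^29 > (torus knot T(7,29)); the central element u^7 = v^29 acts as +I or -I in any irreducible SL(2,C) representation.
So on each irreducible component the traces are pinned: tr(u) = 2*cos(pi*alpha/7) with 1 <= alpha <= 6, tr(v) = 2*cos(pi*beta/29) with 1 <= beta <= 28.
The two central values (-1)^alpha I and (-1)^beta I must be the same matrix, so alpha and beta share a parity.
Enumerate parity-matched pairs: 3*14 odd-odd plus 3*14 even-even gives 84.
That is 84 components of irreducible characters, and with the reducible (abelian) component the total is 85.

85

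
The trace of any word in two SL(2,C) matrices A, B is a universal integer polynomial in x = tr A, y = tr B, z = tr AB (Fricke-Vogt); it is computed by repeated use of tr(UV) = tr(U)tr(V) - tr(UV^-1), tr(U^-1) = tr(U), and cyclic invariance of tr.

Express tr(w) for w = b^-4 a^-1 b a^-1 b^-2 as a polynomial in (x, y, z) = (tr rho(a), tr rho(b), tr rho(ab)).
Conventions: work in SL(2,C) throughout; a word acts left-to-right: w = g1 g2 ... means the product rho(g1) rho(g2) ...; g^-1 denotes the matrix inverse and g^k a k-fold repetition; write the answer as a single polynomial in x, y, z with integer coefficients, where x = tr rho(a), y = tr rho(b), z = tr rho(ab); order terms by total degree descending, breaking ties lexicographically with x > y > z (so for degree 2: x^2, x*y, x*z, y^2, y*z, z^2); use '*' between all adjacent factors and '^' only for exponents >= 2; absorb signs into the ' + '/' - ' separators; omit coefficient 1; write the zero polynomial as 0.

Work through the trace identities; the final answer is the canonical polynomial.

x*y^6*z - x^2*y^5 - y^7 - y^5*z^2 - 3*x*y^4*z + 3*x^2*y^3 + 7*y^5 + 4*y^3*z^2 - x^2*y - 14*y^3 - 3*y*z^2 + x*z + 7*y

tr(b^-1) = tr(b) = y
tr(b^-1 a) = tr(a) * tr(b) - tr(a b) = x*y - z
tr(a^-1 b^-1) = tr(b^-1) * tr(a) - tr(b^-1 a) = z
tr(a^-1 b^-2) = tr(a^-1 b^-1) * tr(b) - tr(a^-1) = y*z - x
use: tr(a b a) = tr(a) * tr(b a) - tr(b) = x*z - y
tr(a b a b) = tr(b a) * tr(b a) - tr(1) = z^2 - 2
tr(b^-1 a b a) = tr(a b a) * tr(b) - tr(a b a b) = x*y*z - y^2 - z^2 + 2
tr(b^-2 a b a) = tr(b^-1 a b a) * tr(b) - tr(b^-1 a b a b) = x*y^2*z - y^3 - y*z^2 - x*z + 3*y
use: tr(b^-1 a b a^-1 b^-1) = tr(b^-2 a b) * tr(a) - tr(b^-2 a b a) = -x*y^2*z + x^2*y + y^3 + y*z^2 - 3*y
tr(a b a^-1 b) = tr(b a b) * tr(a) - tr(b a b a) = x*y*z - x^2 - z^2 + 2
use: tr(b^-1 a b a^-1) = tr(a b a^-1) * tr(b) - tr(a b a^-1 b) = -x*y*z + x^2 + y^2 + z^2 - 2
tr(b a^-1 b^-3 a) = tr(b^-1 a b a^-1 b^-1) * tr(b) - tr(b^-1 a b a^-1) = -x*y^3*z + x^2*y^2 + y^4 + y^2*z^2 + x*y*z - x^2 - 4*y^2 - z^2 + 2
use: tr(b^-3 a^-1 b a^-1) = tr(b a^-1 b^-3) * tr(a) - tr(b a^-1 b^-3 a) = x*y^3*z - x^2*y^2 - y^4 - y^2*z^2 + 4*y^2 + z^2 - 2
apply: tr(b^-2 a^-1 b a) = tr(a^-1 b a b^-1) * tr(b) - tr(a^-1 b a) = -x*y^2*z + x^2*y + y^3 + y*z^2 - 3*y
use: tr(b^-2 a^-1 b a^-1) = tr(b^-2 a^-1 b) * tr(a) - tr(b^-2 a^-1 b a) = x*y^2*z - x^2*y - y^3 - y*z^2 + x*z + 3*y
apply: tr(b^-1 a^-1 b a^-1 b^-3) = tr(b^-3 a^-1 b a^-1) * tr(b) - tr(b^-3 a^-1 b a^-1 b) = x*y^4*z - x^2*y^3 - y^5 - y^3*z^2 - x*y^2*z + x^2*y + 5*y^3 + 2*y*z^2 - x*z - 5*y
tr(b^-1 a^-1 b a^-1 b^-4) = tr(b^-1 a^-1 b a^-1 b^-3) * tr(b) - tr(b^-1 a^-1 b a^-1 b^-2) = x*y^5*z - x^2*y^4 - y^6 - y^4*z^2 - 2*x*y^3*z + 2*x^2*y^2 + 6*y^4 + 3*y^2*z^2 - x*y*z - 9*y^2 - z^2 + 2
use: tr(b^-4 a^-1 b a^-1 b^-2) = tr(b^-1 a^-1 b a^-1 b^-4) * tr(b) - tr(b^-1 a^-1 b a^-1 b^-3) = x*y^6*z - x^2*y^5 - y^7 - y^5*z^2 - 3*x*y^4*z + 3*x^2*y^3 + 7*y^5 + 4*y^3*z^2 - x^2*y - 14*y^3 - 3*y*z^2 + x*z + 7*y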